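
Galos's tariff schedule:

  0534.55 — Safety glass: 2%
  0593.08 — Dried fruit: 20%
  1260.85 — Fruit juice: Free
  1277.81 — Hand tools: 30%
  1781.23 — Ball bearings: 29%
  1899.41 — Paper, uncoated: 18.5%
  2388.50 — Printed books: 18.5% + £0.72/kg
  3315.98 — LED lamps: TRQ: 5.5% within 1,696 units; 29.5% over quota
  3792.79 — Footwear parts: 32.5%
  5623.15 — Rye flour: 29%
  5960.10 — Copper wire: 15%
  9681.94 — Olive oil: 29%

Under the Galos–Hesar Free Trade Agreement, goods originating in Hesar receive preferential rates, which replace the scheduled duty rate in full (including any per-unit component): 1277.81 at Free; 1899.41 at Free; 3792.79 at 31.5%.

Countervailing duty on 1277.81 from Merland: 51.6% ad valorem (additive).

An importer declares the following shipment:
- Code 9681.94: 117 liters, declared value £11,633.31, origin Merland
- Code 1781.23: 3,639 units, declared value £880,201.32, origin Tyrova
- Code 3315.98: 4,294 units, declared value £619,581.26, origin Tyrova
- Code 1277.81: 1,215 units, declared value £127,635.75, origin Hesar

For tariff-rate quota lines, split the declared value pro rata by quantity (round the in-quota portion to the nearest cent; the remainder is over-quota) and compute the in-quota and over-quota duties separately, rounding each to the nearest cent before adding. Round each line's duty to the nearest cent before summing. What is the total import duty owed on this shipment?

Line 1 (9681.94, Merland, 117 liters, £11,633.31):
Base rate for 9681.94 is 29%.
Duty = £11,633.31 × 29% = £3,373.66.
Line 2 (1781.23, Tyrova, 3,639 units, £880,201.32):
Base rate for 1781.23 is 29%.
Duty = £880,201.32 × 29% = £255,258.38.
Line 3 (3315.98, Tyrova, 4,294 units, £619,581.26):
Code 3315.98 is under a tariff-rate quota (threshold 1,696 units). In-quota: 1,696 units at 5.5%; over-quota: 2,598 units at 29.5%.
Pro-rata value split: in-quota = £619,581.26 × 1,696/4,294 = £244,715.84; over-quota = £619,581.26 − £244,715.84 = £374,865.42.
In-quota duty = £244,715.84 × 5.5% = £13,459.37. Over-quota duty = £374,865.42 × 29.5% = £110,585.30.
Line duty = £13,459.37 + £110,585.30 = £124,044.67.
Line 4 (1277.81, Hesar, 1,215 units, £127,635.75):
Base rate for 1277.81 is 30%.
Origin Hesar qualifies under the Galos–Hesar agreement and 1277.81 is covered: preferential rate Free applies instead.
The additional-duty order on 1277.81 targets Merland, not Hesar; it does not apply.
Duty = £127,635.75 × 0% = £0.00.
Total = £3,373.66 + £255,258.38 + £124,044.67 + £0.00 = £382,676.71.

£382,676.71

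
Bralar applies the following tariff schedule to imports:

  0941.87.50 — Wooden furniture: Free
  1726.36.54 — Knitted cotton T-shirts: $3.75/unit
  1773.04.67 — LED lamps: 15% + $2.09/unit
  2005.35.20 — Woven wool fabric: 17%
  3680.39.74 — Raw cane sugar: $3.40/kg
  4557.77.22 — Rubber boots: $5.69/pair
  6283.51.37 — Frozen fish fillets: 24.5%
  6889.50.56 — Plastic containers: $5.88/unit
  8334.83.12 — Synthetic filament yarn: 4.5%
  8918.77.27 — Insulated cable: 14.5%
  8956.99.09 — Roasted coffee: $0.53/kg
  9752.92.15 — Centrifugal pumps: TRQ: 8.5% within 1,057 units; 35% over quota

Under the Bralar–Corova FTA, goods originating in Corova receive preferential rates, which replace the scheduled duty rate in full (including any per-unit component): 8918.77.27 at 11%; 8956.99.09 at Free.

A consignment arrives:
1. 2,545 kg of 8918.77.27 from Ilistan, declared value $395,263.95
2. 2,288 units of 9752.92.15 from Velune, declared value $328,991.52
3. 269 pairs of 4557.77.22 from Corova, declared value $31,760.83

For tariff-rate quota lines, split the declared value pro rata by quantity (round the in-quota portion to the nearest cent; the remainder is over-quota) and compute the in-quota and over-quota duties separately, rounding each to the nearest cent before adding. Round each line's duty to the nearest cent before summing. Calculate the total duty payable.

$133,714.61

Line 1 (8918.77.27, Ilistan, 2,545 kg, $395,263.95):
Base rate for 8918.77.27 is 14.5%.
8918.77.27 has an FTA preferential rate, but origin Ilistan is not Corova; base rate stands.
Duty = $395,263.95 × 14.5% = $57,313.27.
Line 2 (9752.92.15, Velune, 2,288 units, $328,991.52):
Code 9752.92.15 is under a tariff-rate quota (threshold 1,057 units). In-quota: 1,057 units at 8.5%; over-quota: 1,231 units at 35%.
Pro-rata value split: in-quota = $328,991.52 × 1,057/2,288 = $151,986.03; over-quota = $328,991.52 − $151,986.03 = $177,005.49.
In-quota duty = $151,986.03 × 8.5% = $12,918.81. Over-quota duty = $177,005.49 × 35% = $61,951.92.
Line duty = $12,918.81 + $61,951.92 = $74,870.73.
Line 3 (4557.77.22, Corova, 269 pairs, $31,760.83):
Base rate for 4557.77.22 is $5.69/pair.
Origin Corova is the FTA partner but 4557.77.22 is not on the preference list; base rate stands.
Duty = 269 × $5.69 = $1,530.61.
Total = $57,313.27 + $74,870.73 + $1,530.61 = $133,714.61.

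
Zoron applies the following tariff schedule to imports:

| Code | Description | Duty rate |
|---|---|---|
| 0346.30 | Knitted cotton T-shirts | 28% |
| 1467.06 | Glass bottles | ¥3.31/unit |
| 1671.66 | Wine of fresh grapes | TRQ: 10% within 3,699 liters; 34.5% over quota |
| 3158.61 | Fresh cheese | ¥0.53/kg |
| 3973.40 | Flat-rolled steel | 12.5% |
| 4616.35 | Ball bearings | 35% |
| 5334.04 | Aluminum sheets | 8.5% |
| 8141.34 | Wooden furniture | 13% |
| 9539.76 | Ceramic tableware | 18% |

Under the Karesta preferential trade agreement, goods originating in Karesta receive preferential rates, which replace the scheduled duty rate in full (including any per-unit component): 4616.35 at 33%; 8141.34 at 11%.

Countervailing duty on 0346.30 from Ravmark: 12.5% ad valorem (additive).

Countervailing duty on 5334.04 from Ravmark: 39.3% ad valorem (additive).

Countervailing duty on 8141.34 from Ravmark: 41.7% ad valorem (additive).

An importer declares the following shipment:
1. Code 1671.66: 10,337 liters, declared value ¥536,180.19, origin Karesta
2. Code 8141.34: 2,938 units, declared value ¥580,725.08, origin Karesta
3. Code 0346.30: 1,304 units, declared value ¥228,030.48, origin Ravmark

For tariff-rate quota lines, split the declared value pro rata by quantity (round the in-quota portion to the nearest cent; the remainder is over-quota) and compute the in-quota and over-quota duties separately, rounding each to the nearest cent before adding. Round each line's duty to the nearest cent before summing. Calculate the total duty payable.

¥294,206.82

Line 1 (1671.66, Karesta, 10,337 liters, ¥536,180.19):
Code 1671.66 is under a tariff-rate quota (threshold 3,699 liters). In-quota: 3,699 liters at 10%; over-quota: 6,638 liters at 34.5%.
Pro-rata value split: in-quota = ¥536,180.19 × 3,699/10,337 = ¥191,867.13; over-quota = ¥536,180.19 − ¥191,867.13 = ¥344,313.06.
In-quota duty = ¥191,867.13 × 10% = ¥19,186.71. Over-quota duty = ¥344,313.06 × 34.5% = ¥118,788.01.
Line duty = ¥19,186.71 + ¥118,788.01 = ¥137,974.72.
Line 2 (8141.34, Karesta, 2,938 units, ¥580,725.08):
Base rate for 8141.34 is 13%.
Origin Karesta qualifies under the Zoron–Karesta agreement and 8141.34 is covered: preferential rate 11% applies instead.
The additional-duty order on 8141.34 targets Ravmark, not Karesta; it does not apply.
Duty = ¥580,725.08 × 11% = ¥63,879.76.
Line 3 (0346.30, Ravmark, 1,304 units, ¥228,030.48):
Base rate for 0346.30 is 28%.
Additional duty on 0346.30 from Ravmark: +12.5%. Applied ad valorem rate: 28% + 12.5% = 40.5%.
Duty = ¥228,030.48 × 40.5% = ¥92,352.34.
Total = ¥137,974.72 + ¥63,879.76 + ¥92,352.34 = ¥294,206.82.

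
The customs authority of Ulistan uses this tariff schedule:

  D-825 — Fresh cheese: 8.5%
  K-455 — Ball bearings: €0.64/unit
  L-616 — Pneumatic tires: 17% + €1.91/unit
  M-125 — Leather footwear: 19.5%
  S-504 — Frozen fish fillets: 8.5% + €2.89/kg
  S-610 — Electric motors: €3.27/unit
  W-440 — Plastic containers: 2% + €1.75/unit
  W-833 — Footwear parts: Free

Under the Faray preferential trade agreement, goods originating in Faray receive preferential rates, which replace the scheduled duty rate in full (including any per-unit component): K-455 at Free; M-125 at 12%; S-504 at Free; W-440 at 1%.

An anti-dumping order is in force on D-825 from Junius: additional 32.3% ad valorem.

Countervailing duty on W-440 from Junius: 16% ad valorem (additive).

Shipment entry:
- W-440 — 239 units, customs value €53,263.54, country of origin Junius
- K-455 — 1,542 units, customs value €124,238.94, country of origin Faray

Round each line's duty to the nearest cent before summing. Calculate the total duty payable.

Line 1 (W-440, Junius, 239 units, €53,263.54):
Base rate for W-440 is 2% + €1.75/unit.
W-440 has an FTA preferential rate, but origin Junius is not Faray; base rate stands.
Additional duty on W-440 from Junius: +16%. Applied ad valorem rate: 2% + 16% = 18%.
Duty = €53,263.54 × 18% + 239 × €1.75 = €10,005.69.
Line 2 (K-455, Faray, 1,542 units, €124,238.94):
Base rate for K-455 is €0.64/unit.
Origin Faray qualifies under the Ulistan–Faray agreement and K-455 is covered: preferential rate Free applies instead.
Duty = €124,238.94 × 0% = €0.00.
Total = €10,005.69 + €0.00 = €10,005.69.

€10,005.69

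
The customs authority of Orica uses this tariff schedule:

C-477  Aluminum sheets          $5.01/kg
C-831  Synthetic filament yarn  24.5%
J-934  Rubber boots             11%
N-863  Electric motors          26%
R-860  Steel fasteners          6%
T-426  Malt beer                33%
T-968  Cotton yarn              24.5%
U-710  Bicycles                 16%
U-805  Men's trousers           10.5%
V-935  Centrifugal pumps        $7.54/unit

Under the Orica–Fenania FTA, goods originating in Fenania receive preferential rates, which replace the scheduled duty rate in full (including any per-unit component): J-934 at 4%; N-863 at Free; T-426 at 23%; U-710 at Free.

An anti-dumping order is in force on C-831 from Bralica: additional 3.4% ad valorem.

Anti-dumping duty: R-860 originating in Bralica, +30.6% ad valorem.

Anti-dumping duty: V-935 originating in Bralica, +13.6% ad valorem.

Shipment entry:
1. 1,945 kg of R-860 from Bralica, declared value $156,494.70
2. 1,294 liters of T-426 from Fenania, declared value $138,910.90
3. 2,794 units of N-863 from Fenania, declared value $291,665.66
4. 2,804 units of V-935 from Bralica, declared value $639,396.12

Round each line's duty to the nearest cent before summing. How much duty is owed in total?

Line 1 (R-860, Bralica, 1,945 kg, $156,494.70):
Base rate for R-860 is 6%.
Additional duty on R-860 from Bralica: +30.6%. Applied ad valorem rate: 6% + 30.6% = 36.6%.
Duty = $156,494.70 × 36.6% = $57,277.06.
Line 2 (T-426, Fenania, 1,294 liters, $138,910.90):
Base rate for T-426 is 33%.
Origin Fenania qualifies under the Orica–Fenania agreement and T-426 is covered: preferential rate 23% applies instead.
Duty = $138,910.90 × 23% = $31,949.51.
Line 3 (N-863, Fenania, 2,794 units, $291,665.66):
Base rate for N-863 is 26%.
Origin Fenania qualifies under the Orica–Fenania agreement and N-863 is covered: preferential rate Free applies instead.
Duty = $291,665.66 × 0% = $0.00.
Line 4 (V-935, Bralica, 2,804 units, $639,396.12):
Base rate for V-935 is $7.54/unit.
Additional duty on V-935 from Bralica: +13.6% ad valorem. Applied ad valorem rate = 13.6%.
Duty = $639,396.12 × 13.6% + 2,804 × $7.54 = $108,100.03.
Total = $57,277.06 + $31,949.51 + $0.00 + $108,100.03 = $197,326.60.

$197,326.60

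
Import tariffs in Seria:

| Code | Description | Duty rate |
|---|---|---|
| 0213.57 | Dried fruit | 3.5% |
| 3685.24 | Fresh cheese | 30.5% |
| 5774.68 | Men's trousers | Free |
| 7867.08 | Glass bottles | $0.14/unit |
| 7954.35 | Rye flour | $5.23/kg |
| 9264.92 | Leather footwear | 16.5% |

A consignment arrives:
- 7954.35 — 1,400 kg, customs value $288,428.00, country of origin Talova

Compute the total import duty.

Line 1 (7954.35, Talova, 1,400 kg, $288,428.00):
Base rate for 7954.35 is $5.23/kg.
Duty = 1,400 × $5.23 = $7,322.00.

$7,322.00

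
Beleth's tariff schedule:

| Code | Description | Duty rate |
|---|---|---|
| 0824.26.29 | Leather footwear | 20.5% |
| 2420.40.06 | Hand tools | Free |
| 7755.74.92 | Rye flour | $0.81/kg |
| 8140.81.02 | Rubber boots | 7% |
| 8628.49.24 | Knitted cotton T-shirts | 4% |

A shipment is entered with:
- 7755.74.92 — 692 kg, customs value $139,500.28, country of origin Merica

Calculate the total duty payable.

Line 1 (7755.74.92, Merica, 692 kg, $139,500.28):
Base rate for 7755.74.92 is $0.81/kg.
Duty = 692 × $0.81 = $560.52.

$560.52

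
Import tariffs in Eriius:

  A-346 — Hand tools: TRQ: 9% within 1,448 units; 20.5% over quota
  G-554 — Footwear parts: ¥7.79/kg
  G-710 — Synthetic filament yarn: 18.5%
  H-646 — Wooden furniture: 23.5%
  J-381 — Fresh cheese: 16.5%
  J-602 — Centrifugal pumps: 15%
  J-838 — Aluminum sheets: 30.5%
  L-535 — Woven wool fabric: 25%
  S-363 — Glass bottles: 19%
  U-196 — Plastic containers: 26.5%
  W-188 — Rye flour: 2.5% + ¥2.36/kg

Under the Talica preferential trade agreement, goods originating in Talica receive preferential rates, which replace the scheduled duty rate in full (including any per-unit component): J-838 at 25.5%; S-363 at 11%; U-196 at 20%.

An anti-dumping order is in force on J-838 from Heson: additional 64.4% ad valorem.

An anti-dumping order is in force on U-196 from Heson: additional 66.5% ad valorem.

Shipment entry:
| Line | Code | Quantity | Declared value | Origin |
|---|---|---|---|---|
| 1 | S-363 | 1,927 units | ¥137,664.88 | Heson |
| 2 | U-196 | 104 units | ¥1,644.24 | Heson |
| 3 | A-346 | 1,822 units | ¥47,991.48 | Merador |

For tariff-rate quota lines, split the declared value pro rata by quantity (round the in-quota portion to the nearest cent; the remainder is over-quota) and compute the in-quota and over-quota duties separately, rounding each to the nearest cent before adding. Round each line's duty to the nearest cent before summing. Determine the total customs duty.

¥33,137.59

Line 1 (S-363, Heson, 1,927 units, ¥137,664.88):
Base rate for S-363 is 19%.
S-363 has an FTA preferential rate, but origin Heson is not Talica; base rate stands.
Duty = ¥137,664.88 × 19% = ¥26,156.33.
Line 2 (U-196, Heson, 104 units, ¥1,644.24):
Base rate for U-196 is 26.5%.
U-196 has an FTA preferential rate, but origin Heson is not Talica; base rate stands.
Additional duty on U-196 from Heson: +66.5%. Applied ad valorem rate: 26.5% + 66.5% = 93%.
Duty = ¥1,644.24 × 93% = ¥1,529.14.
Line 3 (A-346, Merador, 1,822 units, ¥47,991.48):
Code A-346 is under a tariff-rate quota (threshold 1,448 units). In-quota: 1,448 units at 9%; over-quota: 374 units at 20.5%.
Pro-rata value split: in-quota = ¥47,991.48 × 1,448/1,822 = ¥38,140.32; over-quota = ¥47,991.48 − ¥38,140.32 = ¥9,851.16.
In-quota duty = ¥38,140.32 × 9% = ¥3,432.63. Over-quota duty = ¥9,851.16 × 20.5% = ¥2,019.49.
Line duty = ¥3,432.63 + ¥2,019.49 = ¥5,452.12.
Total = ¥26,156.33 + ¥1,529.14 + ¥5,452.12 = ¥33,137.59.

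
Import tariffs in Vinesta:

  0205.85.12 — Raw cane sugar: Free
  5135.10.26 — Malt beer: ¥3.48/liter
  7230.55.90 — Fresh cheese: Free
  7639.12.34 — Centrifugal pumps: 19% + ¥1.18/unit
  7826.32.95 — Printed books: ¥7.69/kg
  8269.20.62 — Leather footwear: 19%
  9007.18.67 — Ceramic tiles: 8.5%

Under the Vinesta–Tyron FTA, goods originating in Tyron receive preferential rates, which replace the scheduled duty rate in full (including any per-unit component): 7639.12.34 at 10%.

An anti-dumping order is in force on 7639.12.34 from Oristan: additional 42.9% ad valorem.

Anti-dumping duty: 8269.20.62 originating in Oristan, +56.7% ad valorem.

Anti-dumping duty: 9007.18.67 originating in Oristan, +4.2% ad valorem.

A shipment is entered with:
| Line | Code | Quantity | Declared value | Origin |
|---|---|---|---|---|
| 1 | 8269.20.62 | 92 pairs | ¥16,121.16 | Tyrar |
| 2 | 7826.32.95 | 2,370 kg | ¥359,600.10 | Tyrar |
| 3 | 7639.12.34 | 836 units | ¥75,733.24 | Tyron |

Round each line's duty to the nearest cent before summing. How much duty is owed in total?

¥28,861.64

Line 1 (8269.20.62, Tyrar, 92 pairs, ¥16,121.16):
Base rate for 8269.20.62 is 19%.
The additional-duty order on 8269.20.62 targets Oristan, not Tyrar; it does not apply.
Duty = ¥16,121.16 × 19% = ¥3,063.02.
Line 2 (7826.32.95, Tyrar, 2,370 kg, ¥359,600.10):
Base rate for 7826.32.95 is ¥7.69/kg.
Duty = 2,370 × ¥7.69 = ¥18,225.30.
Line 3 (7639.12.34, Tyron, 836 units, ¥75,733.24):
Base rate for 7639.12.34 is 19% + ¥1.18/unit.
Origin Tyron qualifies under the Vinesta–Tyron agreement and 7639.12.34 is covered: preferential rate 10% applies instead.
The additional-duty order on 7639.12.34 targets Oristan, not Tyron; it does not apply.
Duty = ¥75,733.24 × 10% = ¥7,573.32.
Total = ¥3,063.02 + ¥18,225.30 + ¥7,573.32 = ¥28,861.64.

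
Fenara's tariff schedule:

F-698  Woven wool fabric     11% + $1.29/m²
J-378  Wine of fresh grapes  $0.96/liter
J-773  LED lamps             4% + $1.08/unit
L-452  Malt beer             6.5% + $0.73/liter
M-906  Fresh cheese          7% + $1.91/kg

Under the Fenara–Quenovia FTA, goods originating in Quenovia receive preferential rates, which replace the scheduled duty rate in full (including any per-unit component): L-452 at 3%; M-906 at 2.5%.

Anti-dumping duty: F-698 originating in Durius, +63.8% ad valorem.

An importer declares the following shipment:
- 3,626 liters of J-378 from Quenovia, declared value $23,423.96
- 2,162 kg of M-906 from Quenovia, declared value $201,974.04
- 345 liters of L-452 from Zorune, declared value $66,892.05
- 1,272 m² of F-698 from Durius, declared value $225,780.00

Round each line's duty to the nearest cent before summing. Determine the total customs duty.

$183,654.46

Line 1 (J-378, Quenovia, 3,626 liters, $23,423.96):
Base rate for J-378 is $0.96/liter.
Origin Quenovia is the FTA partner but J-378 is not on the preference list; base rate stands.
Duty = 3,626 × $0.96 = $3,480.96.
Line 2 (M-906, Quenovia, 2,162 kg, $201,974.04):
Base rate for M-906 is 7% + $1.91/kg.
Origin Quenovia qualifies under the Fenara–Quenovia agreement and M-906 is covered: preferential rate 2.5% applies instead.
Duty = $201,974.04 × 2.5% = $5,049.35.
Line 3 (L-452, Zorune, 345 liters, $66,892.05):
Base rate for L-452 is 6.5% + $0.73/liter.
L-452 has an FTA preferential rate, but origin Zorune is not Quenovia; base rate stands.
Duty = $66,892.05 × 6.5% + 345 × $0.73 = $4,599.83.
Line 4 (F-698, Durius, 1,272 m², $225,780.00):
Base rate for F-698 is 11% + $1.29/m².
Additional duty on F-698 from Durius: +63.8%. Applied ad valorem rate: 11% + 63.8% = 74.8%.
Duty = $225,780.00 × 74.8% + 1,272 × $1.29 = $170,524.32.
Total = $3,480.96 + $5,049.35 + $4,599.83 + $170,524.32 = $183,654.46.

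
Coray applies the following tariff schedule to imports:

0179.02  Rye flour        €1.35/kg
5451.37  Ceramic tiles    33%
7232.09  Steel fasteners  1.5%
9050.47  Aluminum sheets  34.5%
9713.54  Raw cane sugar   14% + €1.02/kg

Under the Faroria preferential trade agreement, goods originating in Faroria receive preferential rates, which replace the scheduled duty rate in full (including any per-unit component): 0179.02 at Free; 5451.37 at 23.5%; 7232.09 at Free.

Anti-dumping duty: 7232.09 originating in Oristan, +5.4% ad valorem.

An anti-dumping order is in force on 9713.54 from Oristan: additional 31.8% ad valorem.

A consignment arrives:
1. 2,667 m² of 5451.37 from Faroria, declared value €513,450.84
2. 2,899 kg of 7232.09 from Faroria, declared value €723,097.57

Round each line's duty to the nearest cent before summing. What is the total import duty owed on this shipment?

Line 1 (5451.37, Faroria, 2,667 m², €513,450.84):
Base rate for 5451.37 is 33%.
Origin Faroria qualifies under the Coray–Faroria agreement and 5451.37 is covered: preferential rate 23.5% applies instead.
Duty = €513,450.84 × 23.5% = €120,660.95.
Line 2 (7232.09, Faroria, 2,899 kg, €723,097.57):
Base rate for 7232.09 is 1.5%.
Origin Faroria qualifies under the Coray–Faroria agreement and 7232.09 is covered: preferential rate Free applies instead.
The additional-duty order on 7232.09 targets Oristan, not Faroria; it does not apply.
Duty = €723,097.57 × 0% = €0.00.
Total = €120,660.95 + €0.00 = €120,660.95.

€120,660.95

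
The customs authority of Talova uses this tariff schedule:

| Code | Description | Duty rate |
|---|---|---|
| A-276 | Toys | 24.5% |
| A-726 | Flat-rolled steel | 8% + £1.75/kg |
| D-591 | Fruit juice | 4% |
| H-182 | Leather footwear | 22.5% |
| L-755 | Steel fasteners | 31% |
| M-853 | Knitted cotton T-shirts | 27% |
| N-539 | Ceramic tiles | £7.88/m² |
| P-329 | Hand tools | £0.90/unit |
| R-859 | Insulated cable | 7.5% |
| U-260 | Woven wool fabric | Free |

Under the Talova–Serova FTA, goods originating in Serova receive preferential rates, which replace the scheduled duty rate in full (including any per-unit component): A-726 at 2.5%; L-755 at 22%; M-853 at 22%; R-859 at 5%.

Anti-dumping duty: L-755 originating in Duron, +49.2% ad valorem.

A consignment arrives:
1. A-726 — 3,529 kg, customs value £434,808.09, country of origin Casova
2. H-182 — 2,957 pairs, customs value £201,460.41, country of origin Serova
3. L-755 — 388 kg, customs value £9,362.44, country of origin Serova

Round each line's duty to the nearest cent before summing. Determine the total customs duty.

Line 1 (A-726, Casova, 3,529 kg, £434,808.09):
Base rate for A-726 is 8% + £1.75/kg.
A-726 has an FTA preferential rate, but origin Casova is not Serova; base rate stands.
Duty = £434,808.09 × 8% + 3,529 × £1.75 = £40,960.40.
Line 2 (H-182, Serova, 2,957 pairs, £201,460.41):
Base rate for H-182 is 22.5%.
Origin Serova is the FTA partner but H-182 is not on the preference list; base rate stands.
Duty = £201,460.41 × 22.5% = £45,328.59.
Line 3 (L-755, Serova, 388 kg, £9,362.44):
Base rate for L-755 is 31%.
Origin Serova qualifies under the Talova–Serova agreement and L-755 is covered: preferential rate 22% applies instead.
The additional-duty order on L-755 targets Duron, not Serova; it does not apply.
Duty = £9,362.44 × 22% = £2,059.74.
Total = £40,960.40 + £45,328.59 + £2,059.74 = £88,348.73.

£88,348.73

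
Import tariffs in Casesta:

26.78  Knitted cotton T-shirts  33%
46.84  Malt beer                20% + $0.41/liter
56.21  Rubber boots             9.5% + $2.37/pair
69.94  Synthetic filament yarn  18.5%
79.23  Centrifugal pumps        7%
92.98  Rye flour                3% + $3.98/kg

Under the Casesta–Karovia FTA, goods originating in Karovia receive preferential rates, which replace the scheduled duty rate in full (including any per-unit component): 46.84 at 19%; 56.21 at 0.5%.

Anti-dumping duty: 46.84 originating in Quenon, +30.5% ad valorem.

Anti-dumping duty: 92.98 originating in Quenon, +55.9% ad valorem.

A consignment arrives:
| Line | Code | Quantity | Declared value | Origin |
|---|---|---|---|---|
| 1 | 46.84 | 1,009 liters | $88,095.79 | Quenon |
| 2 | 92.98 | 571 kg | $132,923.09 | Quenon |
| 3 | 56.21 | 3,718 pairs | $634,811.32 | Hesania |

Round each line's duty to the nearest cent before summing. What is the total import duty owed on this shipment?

Line 1 (46.84, Quenon, 1,009 liters, $88,095.79):
Base rate for 46.84 is 20% + $0.41/liter.
46.84 has an FTA preferential rate, but origin Quenon is not Karovia; base rate stands.
Additional duty on 46.84 from Quenon: +30.5%. Applied ad valorem rate: 20% + 30.5% = 50.5%.
Duty = $88,095.79 × 50.5% + 1,009 × $0.41 = $44,902.06.
Line 2 (92.98, Quenon, 571 kg, $132,923.09):
Base rate for 92.98 is 3% + $3.98/kg.
Additional duty on 92.98 from Quenon: +55.9%. Applied ad valorem rate: 3% + 55.9% = 58.9%.
Duty = $132,923.09 × 58.9% + 571 × $3.98 = $80,564.28.
Line 3 (56.21, Hesania, 3,718 pairs, $634,811.32):
Base rate for 56.21 is 9.5% + $2.37/pair.
56.21 has an FTA preferential rate, but origin Hesania is not Karovia; base rate stands.
Duty = $634,811.32 × 9.5% + 3,718 × $2.37 = $69,118.74.
Total = $44,902.06 + $80,564.28 + $69,118.74 = $194,585.08.

$194,585.08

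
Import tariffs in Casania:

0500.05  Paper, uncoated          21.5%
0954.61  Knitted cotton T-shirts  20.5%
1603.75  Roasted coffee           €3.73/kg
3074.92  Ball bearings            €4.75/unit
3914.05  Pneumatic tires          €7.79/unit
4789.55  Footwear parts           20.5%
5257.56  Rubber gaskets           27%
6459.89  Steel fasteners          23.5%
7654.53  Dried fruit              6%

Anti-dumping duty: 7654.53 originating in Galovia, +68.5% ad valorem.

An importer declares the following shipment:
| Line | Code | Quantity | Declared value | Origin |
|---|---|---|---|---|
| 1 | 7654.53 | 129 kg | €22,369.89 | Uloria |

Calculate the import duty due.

Line 1 (7654.53, Uloria, 129 kg, €22,369.89):
Base rate for 7654.53 is 6%.
The additional-duty order on 7654.53 targets Galovia, not Uloria; it does not apply.
Duty = €22,369.89 × 6% = €1,342.19.

€1,342.19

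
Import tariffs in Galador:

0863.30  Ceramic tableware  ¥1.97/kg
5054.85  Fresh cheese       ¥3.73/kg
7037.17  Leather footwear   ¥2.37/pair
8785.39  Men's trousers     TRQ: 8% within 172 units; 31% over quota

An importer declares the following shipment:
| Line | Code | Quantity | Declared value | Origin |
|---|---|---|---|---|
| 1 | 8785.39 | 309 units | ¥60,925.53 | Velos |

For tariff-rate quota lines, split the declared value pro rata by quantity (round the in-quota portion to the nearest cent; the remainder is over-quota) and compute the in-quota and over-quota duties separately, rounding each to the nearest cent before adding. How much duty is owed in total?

Line 1 (8785.39, Velos, 309 units, ¥60,925.53):
Code 8785.39 is under a tariff-rate quota (threshold 172 units). In-quota: 172 units at 8%; over-quota: 137 units at 31%.
Pro-rata value split: in-quota = ¥60,925.53 × 172/309 = ¥33,913.24; over-quota = ¥60,925.53 − ¥33,913.24 = ¥27,012.29.
In-quota duty = ¥33,913.24 × 8% = ¥2,713.06. Over-quota duty = ¥27,012.29 × 31% = ¥8,373.81.
Line duty = ¥2,713.06 + ¥8,373.81 = ¥11,086.87.

¥11,086.87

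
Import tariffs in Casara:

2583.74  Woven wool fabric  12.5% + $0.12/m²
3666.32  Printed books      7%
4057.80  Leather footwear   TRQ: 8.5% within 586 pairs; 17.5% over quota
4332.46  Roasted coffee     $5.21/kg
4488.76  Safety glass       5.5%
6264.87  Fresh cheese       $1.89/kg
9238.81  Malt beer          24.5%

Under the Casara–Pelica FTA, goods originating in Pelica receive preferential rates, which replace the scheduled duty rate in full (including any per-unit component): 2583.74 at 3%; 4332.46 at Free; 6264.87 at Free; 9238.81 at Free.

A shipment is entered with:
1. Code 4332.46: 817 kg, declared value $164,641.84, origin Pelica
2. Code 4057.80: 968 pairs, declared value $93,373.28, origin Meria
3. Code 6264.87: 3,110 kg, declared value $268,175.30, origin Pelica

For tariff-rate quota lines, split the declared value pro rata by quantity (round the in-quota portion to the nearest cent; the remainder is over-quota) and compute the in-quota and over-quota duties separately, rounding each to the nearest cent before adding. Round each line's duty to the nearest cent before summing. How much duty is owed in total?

Line 1 (4332.46, Pelica, 817 kg, $164,641.84):
Base rate for 4332.46 is $5.21/kg.
Origin Pelica qualifies under the Casara–Pelica agreement and 4332.46 is covered: preferential rate Free applies instead.
Duty = $164,641.84 × 0% = $0.00.
Line 2 (4057.80, Meria, 968 pairs, $93,373.28):
Code 4057.80 is under a tariff-rate quota (threshold 586 pairs). In-quota: 586 pairs at 8.5%; over-quota: 382 pairs at 17.5%.
Pro-rata value split: in-quota = $93,373.28 × 586/968 = $56,525.56; over-quota = $93,373.28 − $56,525.56 = $36,847.72.
In-quota duty = $56,525.56 × 8.5% = $4,804.67. Over-quota duty = $36,847.72 × 17.5% = $6,448.35.
Line duty = $4,804.67 + $6,448.35 = $11,253.02.
Line 3 (6264.87, Pelica, 3,110 kg, $268,175.30):
Base rate for 6264.87 is $1.89/kg.
Origin Pelica qualifies under the Casara–Pelica agreement and 6264.87 is covered: preferential rate Free applies instead.
Duty = $268,175.30 × 0% = $0.00.
Total = $0.00 + $11,253.02 + $0.00 = $11,253.02.

$11,253.02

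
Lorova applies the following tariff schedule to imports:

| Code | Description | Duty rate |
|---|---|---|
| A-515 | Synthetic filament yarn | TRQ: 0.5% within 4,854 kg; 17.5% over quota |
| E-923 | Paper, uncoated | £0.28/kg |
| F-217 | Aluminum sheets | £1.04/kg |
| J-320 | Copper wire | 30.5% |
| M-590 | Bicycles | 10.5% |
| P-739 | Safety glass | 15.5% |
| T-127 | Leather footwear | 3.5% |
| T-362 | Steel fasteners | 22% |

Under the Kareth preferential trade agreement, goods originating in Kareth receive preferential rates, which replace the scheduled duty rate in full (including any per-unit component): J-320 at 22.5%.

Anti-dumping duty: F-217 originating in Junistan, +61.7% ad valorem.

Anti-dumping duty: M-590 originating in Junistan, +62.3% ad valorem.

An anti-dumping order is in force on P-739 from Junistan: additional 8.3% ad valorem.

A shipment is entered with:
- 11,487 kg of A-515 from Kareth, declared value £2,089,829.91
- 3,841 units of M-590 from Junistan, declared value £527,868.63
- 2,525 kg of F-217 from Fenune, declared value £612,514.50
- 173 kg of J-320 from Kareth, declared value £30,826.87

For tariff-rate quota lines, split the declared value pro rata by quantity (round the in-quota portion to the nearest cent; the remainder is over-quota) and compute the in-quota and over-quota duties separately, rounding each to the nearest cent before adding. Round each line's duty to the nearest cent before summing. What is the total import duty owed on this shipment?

£609,445.65

Line 1 (A-515, Kareth, 11,487 kg, £2,089,829.91):
Code A-515 is under a tariff-rate quota (threshold 4,854 kg). In-quota: 4,854 kg at 0.5%; over-quota: 6,633 kg at 17.5%.
Pro-rata value split: in-quota = £2,089,829.91 × 4,854/11,487 = £883,088.22; over-quota = £2,089,829.91 − £883,088.22 = £1,206,741.69.
In-quota duty = £883,088.22 × 0.5% = £4,415.44. Over-quota duty = £1,206,741.69 × 17.5% = £211,179.80.
Line duty = £4,415.44 + £211,179.80 = £215,595.24.
Line 2 (M-590, Junistan, 3,841 units, £527,868.63):
Base rate for M-590 is 10.5%.
Additional duty on M-590 from Junistan: +62.3%. Applied ad valorem rate: 10.5% + 62.3% = 72.8%.
Duty = £527,868.63 × 72.8% = £384,288.36.
Line 3 (F-217, Fenune, 2,525 kg, £612,514.50):
Base rate for F-217 is £1.04/kg.
The additional-duty order on F-217 targets Junistan, not Fenune; it does not apply.
Duty = 2,525 × £1.04 = £2,626.00.
Line 4 (J-320, Kareth, 173 kg, £30,826.87):
Base rate for J-320 is 30.5%.
Origin Kareth qualifies under the Lorova–Kareth agreement and J-320 is covered: preferential rate 22.5% applies instead.
Duty = £30,826.87 × 22.5% = £6,936.05.
Total = £215,595.24 + £384,288.36 + £2,626.00 + £6,936.05 = £609,445.65.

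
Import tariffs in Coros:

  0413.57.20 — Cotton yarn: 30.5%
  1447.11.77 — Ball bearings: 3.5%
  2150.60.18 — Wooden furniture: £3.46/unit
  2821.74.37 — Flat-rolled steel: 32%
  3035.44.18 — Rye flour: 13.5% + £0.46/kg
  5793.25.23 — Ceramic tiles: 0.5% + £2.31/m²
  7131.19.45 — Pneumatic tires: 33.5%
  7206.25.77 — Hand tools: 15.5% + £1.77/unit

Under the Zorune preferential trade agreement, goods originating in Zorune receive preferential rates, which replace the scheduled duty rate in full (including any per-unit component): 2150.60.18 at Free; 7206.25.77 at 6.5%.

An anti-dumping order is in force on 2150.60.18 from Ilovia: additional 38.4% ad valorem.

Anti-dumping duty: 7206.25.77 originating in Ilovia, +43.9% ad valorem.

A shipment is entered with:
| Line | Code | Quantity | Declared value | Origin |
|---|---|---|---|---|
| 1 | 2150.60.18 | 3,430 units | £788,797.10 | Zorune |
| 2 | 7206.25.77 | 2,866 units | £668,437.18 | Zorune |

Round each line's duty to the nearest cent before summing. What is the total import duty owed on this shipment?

Line 1 (2150.60.18, Zorune, 3,430 units, £788,797.10):
Base rate for 2150.60.18 is £3.46/unit.
Origin Zorune qualifies under the Coros–Zorune agreement and 2150.60.18 is covered: preferential rate Free applies instead.
The additional-duty order on 2150.60.18 targets Ilovia, not Zorune; it does not apply.
Duty = £788,797.10 × 0% = £0.00.
Line 2 (7206.25.77, Zorune, 2,866 units, £668,437.18):
Base rate for 7206.25.77 is 15.5% + £1.77/unit.
Origin Zorune qualifies under the Coros–Zorune agreement and 7206.25.77 is covered: preferential rate 6.5% applies instead.
The additional-duty order on 7206.25.77 targets Ilovia, not Zorune; it does not apply.
Duty = £668,437.18 × 6.5% = £43,448.42.
Total = £0.00 + £43,448.42 = £43,448.42.

£43,448.42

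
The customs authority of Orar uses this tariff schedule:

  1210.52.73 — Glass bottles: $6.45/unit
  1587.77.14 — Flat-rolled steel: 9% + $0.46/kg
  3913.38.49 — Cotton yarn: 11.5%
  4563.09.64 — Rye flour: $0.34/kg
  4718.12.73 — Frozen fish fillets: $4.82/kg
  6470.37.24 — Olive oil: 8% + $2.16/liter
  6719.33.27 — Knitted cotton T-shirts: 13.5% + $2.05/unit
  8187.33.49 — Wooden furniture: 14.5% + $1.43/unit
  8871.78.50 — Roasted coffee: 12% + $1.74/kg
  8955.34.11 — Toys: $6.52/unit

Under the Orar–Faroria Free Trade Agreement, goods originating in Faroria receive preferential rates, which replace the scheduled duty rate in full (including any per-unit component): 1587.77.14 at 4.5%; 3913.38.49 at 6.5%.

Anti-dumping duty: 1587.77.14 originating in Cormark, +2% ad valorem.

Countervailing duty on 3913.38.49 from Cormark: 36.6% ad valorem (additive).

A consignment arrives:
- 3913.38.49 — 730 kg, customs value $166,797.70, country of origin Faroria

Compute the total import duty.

$10,841.85

Line 1 (3913.38.49, Faroria, 730 kg, $166,797.70):
Base rate for 3913.38.49 is 11.5%.
Origin Faroria qualifies under the Orar–Faroria agreement and 3913.38.49 is covered: preferential rate 6.5% applies instead.
The additional-duty order on 3913.38.49 targets Cormark, not Faroria; it does not apply.
Duty = $166,797.70 × 6.5% = $10,841.85.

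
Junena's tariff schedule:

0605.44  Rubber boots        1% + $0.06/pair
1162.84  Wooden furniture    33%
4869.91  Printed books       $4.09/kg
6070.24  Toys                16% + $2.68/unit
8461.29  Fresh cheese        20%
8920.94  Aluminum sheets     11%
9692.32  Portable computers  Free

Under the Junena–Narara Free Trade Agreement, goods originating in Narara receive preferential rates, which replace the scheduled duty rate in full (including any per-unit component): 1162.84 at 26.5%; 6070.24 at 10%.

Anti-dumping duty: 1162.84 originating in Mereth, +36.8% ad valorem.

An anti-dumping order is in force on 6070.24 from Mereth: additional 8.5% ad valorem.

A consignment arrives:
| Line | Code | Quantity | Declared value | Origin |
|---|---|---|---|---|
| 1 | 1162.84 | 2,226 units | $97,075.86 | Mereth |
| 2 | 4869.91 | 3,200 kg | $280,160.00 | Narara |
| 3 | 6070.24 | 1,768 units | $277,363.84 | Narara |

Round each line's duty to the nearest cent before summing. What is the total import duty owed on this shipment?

Line 1 (1162.84, Mereth, 2,226 units, $97,075.86):
Base rate for 1162.84 is 33%.
1162.84 has an FTA preferential rate, but origin Mereth is not Narara; base rate stands.
Additional duty on 1162.84 from Mereth: +36.8%. Applied ad valorem rate: 33% + 36.8% = 69.8%.
Duty = $97,075.86 × 69.8% = $67,758.95.
Line 2 (4869.91, Narara, 3,200 kg, $280,160.00):
Base rate for 4869.91 is $4.09/kg.
Origin Narara is the FTA partner but 4869.91 is not on the preference list; base rate stands.
Duty = 3,200 × $4.09 = $13,088.00.
Line 3 (6070.24, Narara, 1,768 units, $277,363.84):
Base rate for 6070.24 is 16% + $2.68/unit.
Origin Narara qualifies under the Junena–Narara agreement and 6070.24 is covered: preferential rate 10% applies instead.
The additional-duty order on 6070.24 targets Mereth, not Narara; it does not apply.
Duty = $277,363.84 × 10% = $27,736.38.
Total = $67,758.95 + $13,088.00 + $27,736.38 = $108,583.33.

$108,583.33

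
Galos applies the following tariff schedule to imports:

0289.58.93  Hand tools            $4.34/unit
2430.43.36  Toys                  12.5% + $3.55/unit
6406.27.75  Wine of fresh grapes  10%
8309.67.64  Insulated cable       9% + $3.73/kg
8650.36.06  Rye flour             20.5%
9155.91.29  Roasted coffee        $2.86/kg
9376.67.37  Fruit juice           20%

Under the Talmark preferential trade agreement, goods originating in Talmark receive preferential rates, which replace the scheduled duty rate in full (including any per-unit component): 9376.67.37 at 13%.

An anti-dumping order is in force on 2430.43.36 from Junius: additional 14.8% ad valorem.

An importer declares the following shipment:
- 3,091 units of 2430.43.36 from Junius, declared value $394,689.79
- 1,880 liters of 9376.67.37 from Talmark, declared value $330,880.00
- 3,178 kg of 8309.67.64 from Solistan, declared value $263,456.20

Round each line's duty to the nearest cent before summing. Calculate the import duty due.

$197,302.76

Line 1 (2430.43.36, Junius, 3,091 units, $394,689.79):
Base rate for 2430.43.36 is 12.5% + $3.55/unit.
Additional duty on 2430.43.36 from Junius: +14.8%. Applied ad valorem rate: 12.5% + 14.8% = 27.3%.
Duty = $394,689.79 × 27.3% + 3,091 × $3.55 = $118,723.36.
Line 2 (9376.67.37, Talmark, 1,880 liters, $330,880.00):
Base rate for 9376.67.37 is 20%.
Origin Talmark qualifies under the Galos–Talmark agreement and 9376.67.37 is covered: preferential rate 13% applies instead.
Duty = $330,880.00 × 13% = $43,014.40.
Line 3 (8309.67.64, Solistan, 3,178 kg, $263,456.20):
Base rate for 8309.67.64 is 9% + $3.73/kg.
Duty = $263,456.20 × 9% + 3,178 × $3.73 = $35,565.00.
Total = $118,723.36 + $43,014.40 + $35,565.00 = $197,302.76.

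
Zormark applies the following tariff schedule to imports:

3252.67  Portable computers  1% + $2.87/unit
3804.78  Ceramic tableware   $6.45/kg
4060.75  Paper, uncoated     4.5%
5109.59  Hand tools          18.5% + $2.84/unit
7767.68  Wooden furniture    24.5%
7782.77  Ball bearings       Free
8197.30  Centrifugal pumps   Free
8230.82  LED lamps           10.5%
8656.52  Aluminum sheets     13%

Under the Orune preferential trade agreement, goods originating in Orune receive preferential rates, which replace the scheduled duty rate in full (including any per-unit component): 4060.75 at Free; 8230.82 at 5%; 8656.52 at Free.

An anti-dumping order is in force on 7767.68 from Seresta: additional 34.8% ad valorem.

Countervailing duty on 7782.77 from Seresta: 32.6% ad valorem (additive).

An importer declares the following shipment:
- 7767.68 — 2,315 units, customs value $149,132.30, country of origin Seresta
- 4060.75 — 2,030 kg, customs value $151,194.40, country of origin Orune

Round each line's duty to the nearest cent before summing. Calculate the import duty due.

$88,435.45

Line 1 (7767.68, Seresta, 2,315 units, $149,132.30):
Base rate for 7767.68 is 24.5%.
Additional duty on 7767.68 from Seresta: +34.8%. Applied ad valorem rate: 24.5% + 34.8% = 59.3%.
Duty = $149,132.30 × 59.3% = $88,435.45.
Line 2 (4060.75, Orune, 2,030 kg, $151,194.40):
Base rate for 4060.75 is 4.5%.
Origin Orune qualifies under the Zormark–Orune agreement and 4060.75 is covered: preferential rate Free applies instead.
Duty = $151,194.40 × 0% = $0.00.
Total = $88,435.45 + $0.00 = $88,435.45.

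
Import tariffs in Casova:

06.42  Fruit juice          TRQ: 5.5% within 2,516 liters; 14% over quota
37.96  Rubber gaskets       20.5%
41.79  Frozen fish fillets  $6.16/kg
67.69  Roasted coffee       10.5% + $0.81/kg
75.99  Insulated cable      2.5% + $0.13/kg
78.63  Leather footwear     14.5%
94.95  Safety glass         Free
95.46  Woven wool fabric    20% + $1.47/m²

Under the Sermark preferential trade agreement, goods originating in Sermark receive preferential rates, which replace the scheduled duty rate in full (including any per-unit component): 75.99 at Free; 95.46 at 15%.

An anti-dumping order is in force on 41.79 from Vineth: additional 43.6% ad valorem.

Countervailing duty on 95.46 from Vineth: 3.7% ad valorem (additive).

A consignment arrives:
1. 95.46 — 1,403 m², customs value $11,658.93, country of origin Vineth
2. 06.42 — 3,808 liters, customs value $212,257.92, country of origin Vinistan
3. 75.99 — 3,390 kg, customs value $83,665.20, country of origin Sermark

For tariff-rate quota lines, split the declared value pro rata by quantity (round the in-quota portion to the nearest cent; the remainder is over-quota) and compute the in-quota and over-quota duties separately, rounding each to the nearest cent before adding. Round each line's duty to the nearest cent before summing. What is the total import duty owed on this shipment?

$22,621.13

Line 1 (95.46, Vineth, 1,403 m², $11,658.93):
Base rate for 95.46 is 20% + $1.47/m².
95.46 has an FTA preferential rate, but origin Vineth is not Sermark; base rate stands.
Additional duty on 95.46 from Vineth: +3.7%. Applied ad valorem rate: 20% + 3.7% = 23.7%.
Duty = $11,658.93 × 23.7% + 1,403 × $1.47 = $4,825.58.
Line 2 (06.42, Vinistan, 3,808 liters, $212,257.92):
Code 06.42 is under a tariff-rate quota (threshold 2,516 liters). In-quota: 2,516 liters at 5.5%; over-quota: 1,292 liters at 14%.
Pro-rata value split: in-quota = $212,257.92 × 2,516/3,808 = $140,241.84; over-quota = $212,257.92 − $140,241.84 = $72,016.08.
In-quota duty = $140,241.84 × 5.5% = $7,713.30. Over-quota duty = $72,016.08 × 14% = $10,082.25.
Line duty = $7,713.30 + $10,082.25 = $17,795.55.
Line 3 (75.99, Sermark, 3,390 kg, $83,665.20):
Base rate for 75.99 is 2.5% + $0.13/kg.
Origin Sermark qualifies under the Casova–Sermark agreement and 75.99 is covered: preferential rate Free applies instead.
Duty = $83,665.20 × 0% = $0.00.
Total = $4,825.58 + $17,795.55 + $0.00 = $22,621.13.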